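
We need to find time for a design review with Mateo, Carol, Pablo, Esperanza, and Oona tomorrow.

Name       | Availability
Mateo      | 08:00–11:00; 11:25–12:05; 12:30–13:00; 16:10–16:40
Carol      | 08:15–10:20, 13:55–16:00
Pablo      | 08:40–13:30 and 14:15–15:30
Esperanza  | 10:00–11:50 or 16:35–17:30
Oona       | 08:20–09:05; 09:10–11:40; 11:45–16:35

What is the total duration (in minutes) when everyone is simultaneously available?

Mateo ∩ Carol: 08:15-10:20.
Mateo ∩ Carol ∩ Pablo: 08:40-10:20.
Mateo ∩ Carol ∩ Pablo ∩ Esperanza: 10:00-10:20.
Mateo ∩ Carol ∩ Pablo ∩ Esperanza ∩ Oona: 10:00-10:20.
That's a single block of 20 minutes.

20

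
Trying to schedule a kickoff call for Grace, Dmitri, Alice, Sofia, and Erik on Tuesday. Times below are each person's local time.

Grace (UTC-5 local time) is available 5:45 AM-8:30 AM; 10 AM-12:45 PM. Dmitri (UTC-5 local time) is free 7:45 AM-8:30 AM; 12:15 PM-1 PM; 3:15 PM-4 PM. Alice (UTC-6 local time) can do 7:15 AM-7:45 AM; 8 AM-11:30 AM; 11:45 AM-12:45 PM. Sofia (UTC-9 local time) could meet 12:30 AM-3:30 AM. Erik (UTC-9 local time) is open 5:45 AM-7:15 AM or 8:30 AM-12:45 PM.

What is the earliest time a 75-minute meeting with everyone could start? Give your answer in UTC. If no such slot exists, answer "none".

none

Grace in UTC: 10:45-13:30, 15:00-17:45 (add 5h to convert from UTC-5).
Dmitri in UTC: 12:45-13:30, 17:15-18:00, 20:15-21:00 (add 5h to convert from UTC-5).
Alice in UTC: 13:15-13:45, 14:00-17:30, 17:45-18:45 (add 6h to convert from UTC-6).
Sofia in UTC: 09:30-12:30 (add 9h to convert from UTC-9).
Erik in UTC: 14:45-16:15, 17:30-21:45 (add 9h to convert from UTC-9).
Grace ∩ Dmitri: 12:45-13:30, 17:15-17:45.
Grace ∩ Dmitri ∩ Alice: 13:15-13:30, 17:15-17:30.
Grace ∩ Dmitri ∩ Alice ∩ Sofia: ∅.
Grace ∩ Dmitri ∩ Alice ∩ Sofia ∩ Erik: ∅.
There is no time when everyone is free.
No common window is at least 75 minutes long.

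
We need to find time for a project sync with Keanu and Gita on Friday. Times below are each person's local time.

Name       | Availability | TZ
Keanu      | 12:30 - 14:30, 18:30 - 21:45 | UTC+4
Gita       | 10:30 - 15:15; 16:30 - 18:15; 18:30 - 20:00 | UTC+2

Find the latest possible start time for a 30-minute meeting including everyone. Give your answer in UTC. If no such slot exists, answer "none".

Keanu in UTC: 08:30-10:30, 14:30-17:45 (subtract 4h to convert from UTC+4).
Gita in UTC: 08:30-13:15, 14:30-16:15, 16:30-18:00 (subtract 2h to convert from UTC+2).
Keanu ∩ Gita: 08:30-10:30, 14:30-16:15, 16:30-17:45.
Those are the intersection windows.
The last common window of at least 30 minutes is 16:30-17:45; a 30-minute meeting can start as late as 17:15 and still end by 17:45.

17:15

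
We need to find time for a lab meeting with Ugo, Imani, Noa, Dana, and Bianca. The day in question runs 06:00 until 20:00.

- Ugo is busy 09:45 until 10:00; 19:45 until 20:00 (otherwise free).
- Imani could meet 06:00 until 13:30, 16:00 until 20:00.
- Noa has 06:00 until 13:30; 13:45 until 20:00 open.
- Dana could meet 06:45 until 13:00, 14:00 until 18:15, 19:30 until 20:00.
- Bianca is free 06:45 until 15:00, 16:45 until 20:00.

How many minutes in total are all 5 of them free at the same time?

465

Ugo free: 06:00-09:45, 10:00-19:45 (invert busy blocks within the working day).
Imani free: 06:00-13:30, 16:00-20:00.
Noa free: 06:00-13:30, 13:45-20:00.
Dana free: 06:45-13:00, 14:00-18:15, 19:30-20:00.
Bianca free: 06:45-15:00, 16:45-20:00.
Ugo ∩ Imani: 06:00-09:45, 10:00-13:30, 16:00-19:45.
Ugo ∩ Imani ∩ Noa: 06:00-09:45, 10:00-13:30, 16:00-19:45.
Ugo ∩ Imani ∩ Noa ∩ Dana: 06:45-09:45, 10:00-13:00, 16:00-18:15, 19:30-19:45.
Ugo ∩ Imani ∩ Noa ∩ Dana ∩ Bianca: 06:45-09:45, 10:00-13:00, 16:45-18:15, 19:30-19:45.
So the common availability across everyone is 06:45-09:45, 10:00-13:00, 16:45-18:15, 19:30-19:45.
Summing the common windows: 180 + 180 + 90 + 15 = 465 minutes.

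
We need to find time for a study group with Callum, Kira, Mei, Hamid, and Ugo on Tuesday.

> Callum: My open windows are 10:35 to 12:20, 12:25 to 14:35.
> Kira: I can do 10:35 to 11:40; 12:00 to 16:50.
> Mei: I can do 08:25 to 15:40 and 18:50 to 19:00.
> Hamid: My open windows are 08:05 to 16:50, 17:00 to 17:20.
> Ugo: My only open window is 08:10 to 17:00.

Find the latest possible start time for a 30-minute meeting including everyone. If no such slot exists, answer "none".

14:05

Callum ∩ Kira: 10:35-11:40, 12:00-12:20, 12:25-14:35.
Callum ∩ Kira ∩ Mei: 10:35-11:40, 12:00-12:20, 12:25-14:35.
Callum ∩ Kira ∩ Mei ∩ Hamid: 10:35-11:40, 12:00-12:20, 12:25-14:35.
Callum ∩ Kira ∩ Mei ∩ Hamid ∩ Ugo: 10:35-11:40, 12:00-12:20, 12:25-14:35.
The last common window of at least 30 minutes is 12:25-14:35; a 30-minute meeting can start as late as 14:05 and still end by 14:35.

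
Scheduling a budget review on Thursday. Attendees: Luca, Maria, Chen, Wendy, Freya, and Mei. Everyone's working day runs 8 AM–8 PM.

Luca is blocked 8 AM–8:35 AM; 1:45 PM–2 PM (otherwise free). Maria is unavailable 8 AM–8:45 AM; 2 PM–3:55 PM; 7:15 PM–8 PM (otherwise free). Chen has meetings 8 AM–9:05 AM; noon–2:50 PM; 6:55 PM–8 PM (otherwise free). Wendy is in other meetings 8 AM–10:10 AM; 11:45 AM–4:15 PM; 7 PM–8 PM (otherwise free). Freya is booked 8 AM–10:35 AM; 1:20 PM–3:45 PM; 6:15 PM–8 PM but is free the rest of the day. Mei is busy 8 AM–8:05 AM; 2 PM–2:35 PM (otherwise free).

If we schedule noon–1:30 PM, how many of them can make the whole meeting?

Luca free: 08:35-13:45, 14:00-20:00 (invert busy blocks within the working day).
Maria free: 08:45-14:00, 15:55-19:15 (invert busy blocks within the working day).
Chen free: 09:05-12:00, 14:50-18:55 (invert busy blocks within the working day).
Wendy free: 10:10-11:45, 16:15-19:00 (invert busy blocks within the working day).
Freya free: 10:35-13:20, 15:45-18:15 (invert busy blocks within the working day).
Mei free: 08:05-14:00, 14:35-20:00 (invert busy blocks within the working day).
Luca, Maria, and Mei can make the full 12:00-13:30 slot — that's 3.

3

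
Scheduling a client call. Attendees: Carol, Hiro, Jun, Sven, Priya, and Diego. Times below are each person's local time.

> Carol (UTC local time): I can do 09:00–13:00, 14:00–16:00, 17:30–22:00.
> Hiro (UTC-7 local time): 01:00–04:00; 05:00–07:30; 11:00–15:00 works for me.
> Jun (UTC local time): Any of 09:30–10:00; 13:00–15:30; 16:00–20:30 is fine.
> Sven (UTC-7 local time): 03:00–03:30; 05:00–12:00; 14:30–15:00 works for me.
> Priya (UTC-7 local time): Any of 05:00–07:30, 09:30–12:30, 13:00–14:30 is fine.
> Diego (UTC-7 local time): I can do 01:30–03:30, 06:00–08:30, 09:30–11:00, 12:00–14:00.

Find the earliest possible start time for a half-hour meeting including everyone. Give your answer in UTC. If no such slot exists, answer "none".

14:00

Carol in UTC: 09:00-13:00, 14:00-16:00, 17:30-22:00.
Hiro in UTC: 08:00-11:00, 12:00-14:30, 18:00-22:00 (add 7h to convert from UTC-7).
Jun in UTC: 09:30-10:00, 13:00-15:30, 16:00-20:30.
Sven in UTC: 10:00-10:30, 12:00-19:00, 21:30-22:00 (add 7h to convert from UTC-7).
Priya in UTC: 12:00-14:30, 16:30-19:30, 20:00-21:30 (add 7h to convert from UTC-7).
Diego in UTC: 08:30-10:30, 13:00-15:30, 16:30-18:00, 19:00-21:00 (add 7h to convert from UTC-7).
Carol ∩ Hiro: 09:00-11:00, 12:00-13:00, 14:00-14:30, 18:00-22:00.
Carol ∩ Hiro ∩ Jun: 09:30-10:00, 14:00-14:30, 18:00-20:30.
Carol ∩ Hiro ∩ Jun ∩ Sven: 14:00-14:30, 18:00-19:00.
Carol ∩ Hiro ∩ Jun ∩ Sven ∩ Priya: 14:00-14:30, 18:00-19:00.
Carol ∩ Hiro ∩ Jun ∩ Sven ∩ Priya ∩ Diego: 14:00-14:30.
The first common window of at least 30 minutes is 14:00-14:30, so the earliest start is 14:00.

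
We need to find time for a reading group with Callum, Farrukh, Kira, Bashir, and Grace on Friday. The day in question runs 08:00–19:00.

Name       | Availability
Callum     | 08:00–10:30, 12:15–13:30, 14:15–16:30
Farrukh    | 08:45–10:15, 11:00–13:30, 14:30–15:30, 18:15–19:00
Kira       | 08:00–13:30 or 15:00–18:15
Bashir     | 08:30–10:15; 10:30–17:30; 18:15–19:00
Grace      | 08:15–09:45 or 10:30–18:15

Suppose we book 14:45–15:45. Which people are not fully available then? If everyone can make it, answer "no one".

Callum: free for 14:45-15:45. Farrukh: not fully free for 14:45-15:45. Kira: not fully free for 14:45-15:45. Bashir: free for 14:45-15:45. Grace: free for 14:45-15:45.

Farrukh, Kira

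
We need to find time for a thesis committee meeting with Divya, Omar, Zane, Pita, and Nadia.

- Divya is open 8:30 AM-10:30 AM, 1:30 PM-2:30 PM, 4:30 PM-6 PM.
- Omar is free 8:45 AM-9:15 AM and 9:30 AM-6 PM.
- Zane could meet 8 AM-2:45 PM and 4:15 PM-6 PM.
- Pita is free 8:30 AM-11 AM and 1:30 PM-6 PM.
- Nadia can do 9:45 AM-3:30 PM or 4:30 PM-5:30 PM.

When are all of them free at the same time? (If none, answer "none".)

09:45-10:30, 13:30-14:30, 16:30-17:30

Divya ∩ Omar: 08:45-09:15, 09:30-10:30, 13:30-14:30, 16:30-18:00.
Divya ∩ Omar ∩ Zane: 08:45-09:15, 09:30-10:30, 13:30-14:30, 16:30-18:00.
Divya ∩ Omar ∩ Zane ∩ Pita: 08:45-09:15, 09:30-10:30, 13:30-14:30, 16:30-18:00.
Divya ∩ Omar ∩ Zane ∩ Pita ∩ Nadia: 09:45-10:30, 13:30-14:30, 16:30-17:30.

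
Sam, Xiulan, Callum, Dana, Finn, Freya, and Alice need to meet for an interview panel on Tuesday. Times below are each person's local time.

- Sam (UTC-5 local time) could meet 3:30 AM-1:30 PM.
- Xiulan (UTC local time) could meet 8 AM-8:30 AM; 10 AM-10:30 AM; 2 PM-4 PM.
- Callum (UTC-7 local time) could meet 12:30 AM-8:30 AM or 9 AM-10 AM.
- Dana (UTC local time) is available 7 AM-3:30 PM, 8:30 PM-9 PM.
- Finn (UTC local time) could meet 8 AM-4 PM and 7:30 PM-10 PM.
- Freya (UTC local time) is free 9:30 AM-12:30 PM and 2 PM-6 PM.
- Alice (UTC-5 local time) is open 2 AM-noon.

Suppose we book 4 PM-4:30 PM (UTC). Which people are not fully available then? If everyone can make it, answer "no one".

Dana, Finn, Xiulan

Sam in UTC: 08:30-18:30 (add 5h to convert from UTC-5).
Xiulan in UTC: 08:00-08:30, 10:00-10:30, 14:00-16:00.
Callum in UTC: 07:30-15:30, 16:00-17:00 (add 7h to convert from UTC-7).
Dana in UTC: 07:00-15:30, 20:30-21:00.
Finn in UTC: 08:00-16:00, 19:30-22:00.
Freya in UTC: 09:30-12:30, 14:00-18:00.
Alice in UTC: 07:00-17:00 (add 5h to convert from UTC-5).
Sam: free for 16:00-16:30. Xiulan: not fully free for 16:00-16:30. Callum: free for 16:00-16:30. Dana: not fully free for 16:00-16:30. Finn: not fully free for 16:00-16:30. Freya: free for 16:00-16:30. Alice: free for 16:00-16:30.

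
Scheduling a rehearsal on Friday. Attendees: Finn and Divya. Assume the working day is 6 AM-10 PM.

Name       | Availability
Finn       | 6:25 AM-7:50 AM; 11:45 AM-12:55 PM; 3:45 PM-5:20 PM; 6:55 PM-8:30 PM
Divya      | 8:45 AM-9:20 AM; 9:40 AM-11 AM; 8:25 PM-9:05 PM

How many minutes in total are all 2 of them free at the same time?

Finn ∩ Divya: 20:25-20:30.
That's a single block of 5 minutes.

5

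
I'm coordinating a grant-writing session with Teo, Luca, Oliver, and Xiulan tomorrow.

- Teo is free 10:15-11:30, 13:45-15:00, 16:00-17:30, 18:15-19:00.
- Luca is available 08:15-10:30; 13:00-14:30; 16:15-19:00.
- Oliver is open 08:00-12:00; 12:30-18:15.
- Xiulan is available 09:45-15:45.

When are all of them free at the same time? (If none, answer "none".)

10:15-10:30, 13:45-14:30

Teo ∩ Luca: 10:15-10:30, 13:45-14:30, 16:15-17:30, 18:15-19:00.
Teo ∩ Luca ∩ Oliver: 10:15-10:30, 13:45-14:30, 16:15-17:30.
Teo ∩ Luca ∩ Oliver ∩ Xiulan: 10:15-10:30, 13:45-14:30.
So the common availability across everyone is 10:15-10:30, 13:45-14:30.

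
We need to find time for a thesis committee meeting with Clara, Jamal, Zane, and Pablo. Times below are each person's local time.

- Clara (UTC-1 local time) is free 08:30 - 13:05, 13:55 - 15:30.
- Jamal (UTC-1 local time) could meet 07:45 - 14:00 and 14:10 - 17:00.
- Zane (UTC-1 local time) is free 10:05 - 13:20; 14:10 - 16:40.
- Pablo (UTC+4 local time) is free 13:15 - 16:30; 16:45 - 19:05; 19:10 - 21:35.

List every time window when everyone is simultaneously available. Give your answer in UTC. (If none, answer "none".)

Clara in UTC: 09:30-14:05, 14:55-16:30 (add 1h to convert from UTC-1).
Jamal in UTC: 08:45-15:00, 15:10-18:00 (add 1h to convert from UTC-1).
Zane in UTC: 11:05-14:20, 15:10-17:40 (add 1h to convert from UTC-1).
Pablo in UTC: 09:15-12:30, 12:45-15:05, 15:10-17:35 (subtract 4h to convert from UTC+4).
Clara ∩ Jamal: 09:30-14:05, 14:55-15:00, 15:10-16:30.
Clara ∩ Jamal ∩ Zane: 11:05-14:05, 15:10-16:30.
Clara ∩ Jamal ∩ Zane ∩ Pablo: 11:05-12:30, 12:45-14:05, 15:10-16:30.

11:05-12:30, 12:45-14:05, 15:10-16:30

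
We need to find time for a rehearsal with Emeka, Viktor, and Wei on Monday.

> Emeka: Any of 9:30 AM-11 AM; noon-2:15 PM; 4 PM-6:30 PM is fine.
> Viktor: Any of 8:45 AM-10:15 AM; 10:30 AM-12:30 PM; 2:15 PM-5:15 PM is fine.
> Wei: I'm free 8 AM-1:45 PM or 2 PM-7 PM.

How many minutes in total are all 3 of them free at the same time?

Emeka ∩ Viktor: 09:30-10:15, 10:30-11:00, 12:00-12:30, 16:00-17:15.
Emeka ∩ Viktor ∩ Wei: 09:30-10:15, 10:30-11:00, 12:00-12:30, 16:00-17:15.
Summing the common windows: 45 + 30 + 30 + 75 = 180 minutes.

180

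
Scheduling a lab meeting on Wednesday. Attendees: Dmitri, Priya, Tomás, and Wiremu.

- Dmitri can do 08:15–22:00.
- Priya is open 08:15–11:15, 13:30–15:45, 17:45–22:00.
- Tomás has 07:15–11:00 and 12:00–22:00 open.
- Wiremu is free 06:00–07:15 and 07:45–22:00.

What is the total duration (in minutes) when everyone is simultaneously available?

555

Dmitri ∩ Priya: 08:15-11:15, 13:30-15:45, 17:45-22:00.
Dmitri ∩ Priya ∩ Tomás: 08:15-11:00, 13:30-15:45, 17:45-22:00.
Dmitri ∩ Priya ∩ Tomás ∩ Wiremu: 08:15-11:00, 13:30-15:45, 17:45-22:00.
So the common availability across everyone is 08:15-11:00, 13:30-15:45, 17:45-22:00.
Summing the common windows: 165 + 135 + 255 = 555 minutes.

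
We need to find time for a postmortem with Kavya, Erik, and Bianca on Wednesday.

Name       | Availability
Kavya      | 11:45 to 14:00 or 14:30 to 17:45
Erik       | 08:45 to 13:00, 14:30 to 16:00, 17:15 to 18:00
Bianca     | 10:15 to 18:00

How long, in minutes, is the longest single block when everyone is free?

Kavya ∩ Erik: 11:45-13:00, 14:30-16:00, 17:15-17:45.
Kavya ∩ Erik ∩ Bianca: 11:45-13:00, 14:30-16:00, 17:15-17:45.
The longest is 14:30-16:00 at 90 minutes.

90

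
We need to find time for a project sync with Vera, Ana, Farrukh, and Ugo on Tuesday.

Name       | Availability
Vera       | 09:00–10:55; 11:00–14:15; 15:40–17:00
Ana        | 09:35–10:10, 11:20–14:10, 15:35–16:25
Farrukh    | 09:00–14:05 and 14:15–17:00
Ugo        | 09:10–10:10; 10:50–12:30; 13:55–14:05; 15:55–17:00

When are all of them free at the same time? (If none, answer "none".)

09:35-10:10, 11:20-12:30, 13:55-14:05, 15:55-16:25

Vera ∩ Ana: 09:35-10:10, 11:20-14:10, 15:40-16:25.
Vera ∩ Ana ∩ Farrukh: 09:35-10:10, 11:20-14:05, 15:40-16:25.
Vera ∩ Ana ∩ Farrukh ∩ Ugo: 09:35-10:10, 11:20-12:30, 13:55-14:05, 15:55-16:25.
So the common availability across everyone is 09:35-10:10, 11:20-12:30, 13:55-14:05, 15:55-16:25.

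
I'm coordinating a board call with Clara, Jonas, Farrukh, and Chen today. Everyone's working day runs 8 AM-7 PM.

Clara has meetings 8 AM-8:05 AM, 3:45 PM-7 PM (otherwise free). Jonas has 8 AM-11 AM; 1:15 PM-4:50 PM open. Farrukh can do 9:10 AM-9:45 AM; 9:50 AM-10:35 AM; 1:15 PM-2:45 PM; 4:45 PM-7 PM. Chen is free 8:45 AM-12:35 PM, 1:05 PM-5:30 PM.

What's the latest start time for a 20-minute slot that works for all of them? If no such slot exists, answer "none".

14:25

Clara free: 08:05-15:45 (invert busy blocks within the working day).
Jonas free: 08:00-11:00, 13:15-16:50.
Farrukh free: 09:10-09:45, 09:50-10:35, 13:15-14:45, 16:45-19:00.
Chen free: 08:45-12:35, 13:05-17:30.
Clara ∩ Jonas: 08:05-11:00, 13:15-15:45.
Clara ∩ Jonas ∩ Farrukh: 09:10-09:45, 09:50-10:35, 13:15-14:45.
Clara ∩ Jonas ∩ Farrukh ∩ Chen: 09:10-09:45, 09:50-10:35, 13:15-14:45.
The last common window of at least 20 minutes is 13:15-14:45; a 20-minute meeting can start as late as 14:25 and still end by 14:45.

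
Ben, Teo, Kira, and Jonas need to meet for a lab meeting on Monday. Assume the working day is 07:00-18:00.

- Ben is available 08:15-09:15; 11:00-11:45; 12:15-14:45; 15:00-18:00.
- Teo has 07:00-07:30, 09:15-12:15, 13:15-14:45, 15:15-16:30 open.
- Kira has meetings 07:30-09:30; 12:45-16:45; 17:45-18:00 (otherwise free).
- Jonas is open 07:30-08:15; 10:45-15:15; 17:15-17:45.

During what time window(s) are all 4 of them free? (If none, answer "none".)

11:00-11:45

Ben free: 08:15-09:15, 11:00-11:45, 12:15-14:45, 15:00-18:00.
Teo free: 07:00-07:30, 09:15-12:15, 13:15-14:45, 15:15-16:30.
Kira free: 07:00-07:30, 09:30-12:45, 16:45-17:45 (invert busy blocks within the working day).
Jonas free: 07:30-08:15, 10:45-15:15, 17:15-17:45.
Ben ∩ Teo: 11:00-11:45, 13:15-14:45, 15:15-16:30.
Ben ∩ Teo ∩ Kira: 11:00-11:45.
Ben ∩ Teo ∩ Kira ∩ Jonas: 11:00-11:45.
Those are the intersection windows.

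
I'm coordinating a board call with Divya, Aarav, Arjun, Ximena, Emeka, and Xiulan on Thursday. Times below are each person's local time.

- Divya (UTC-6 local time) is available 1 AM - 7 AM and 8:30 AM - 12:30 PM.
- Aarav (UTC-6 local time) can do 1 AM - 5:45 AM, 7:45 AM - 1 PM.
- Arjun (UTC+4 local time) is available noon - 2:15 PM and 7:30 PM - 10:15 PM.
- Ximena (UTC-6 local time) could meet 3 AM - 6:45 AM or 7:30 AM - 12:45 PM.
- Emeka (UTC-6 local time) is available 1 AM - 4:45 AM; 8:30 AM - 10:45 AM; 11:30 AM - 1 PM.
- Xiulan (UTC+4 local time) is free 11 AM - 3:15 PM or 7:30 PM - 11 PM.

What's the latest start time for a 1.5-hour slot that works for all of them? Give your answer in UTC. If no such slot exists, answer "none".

Divya in UTC: 07:00-13:00, 14:30-18:30 (add 6h to convert from UTC-6).
Aarav in UTC: 07:00-11:45, 13:45-19:00 (add 6h to convert from UTC-6).
Arjun in UTC: 08:00-10:15, 15:30-18:15 (subtract 4h to convert from UTC+4).
Ximena in UTC: 09:00-12:45, 13:30-18:45 (add 6h to convert from UTC-6).
Emeka in UTC: 07:00-10:45, 14:30-16:45, 17:30-19:00 (add 6h to convert from UTC-6).
Xiulan in UTC: 07:00-11:15, 15:30-19:00 (subtract 4h to convert from UTC+4).
Divya ∩ Aarav: 07:00-11:45, 14:30-18:30.
Divya ∩ Aarav ∩ Arjun: 08:00-10:15, 15:30-18:15.
Divya ∩ Aarav ∩ Arjun ∩ Ximena: 09:00-10:15, 15:30-18:15.
Divya ∩ Aarav ∩ Arjun ∩ Ximena ∩ Emeka: 09:00-10:15, 15:30-16:45, 17:30-18:15.
Divya ∩ Aarav ∩ Arjun ∩ Ximena ∩ Emeka ∩ Xiulan: 09:00-10:15, 15:30-16:45, 17:30-18:15.
Those are the intersection windows.
No common window is at least 90 minutes long.

none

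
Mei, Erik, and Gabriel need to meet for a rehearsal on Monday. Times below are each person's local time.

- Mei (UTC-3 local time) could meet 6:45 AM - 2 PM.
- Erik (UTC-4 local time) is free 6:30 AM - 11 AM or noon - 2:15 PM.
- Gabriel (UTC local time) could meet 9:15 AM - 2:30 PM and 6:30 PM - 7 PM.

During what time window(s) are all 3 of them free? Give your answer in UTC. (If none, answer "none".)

Mei in UTC: 09:45-17:00 (add 3h to convert from UTC-3).
Erik in UTC: 10:30-15:00, 16:00-18:15 (add 4h to convert from UTC-4).
Gabriel in UTC: 09:15-14:30, 18:30-19:00.
Mei ∩ Erik: 10:30-15:00, 16:00-17:00.
Mei ∩ Erik ∩ Gabriel: 10:30-14:30.
So the common availability across everyone is 10:30-14:30.

10:30-14:30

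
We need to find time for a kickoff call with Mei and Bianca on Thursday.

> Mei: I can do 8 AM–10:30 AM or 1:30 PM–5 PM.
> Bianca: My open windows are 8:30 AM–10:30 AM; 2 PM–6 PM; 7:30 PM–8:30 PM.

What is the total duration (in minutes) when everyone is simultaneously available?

300

Mei ∩ Bianca: 08:30-10:30, 14:00-17:00.
Those are the intersection windows.
Summing the common windows: 120 + 180 = 300 minutes.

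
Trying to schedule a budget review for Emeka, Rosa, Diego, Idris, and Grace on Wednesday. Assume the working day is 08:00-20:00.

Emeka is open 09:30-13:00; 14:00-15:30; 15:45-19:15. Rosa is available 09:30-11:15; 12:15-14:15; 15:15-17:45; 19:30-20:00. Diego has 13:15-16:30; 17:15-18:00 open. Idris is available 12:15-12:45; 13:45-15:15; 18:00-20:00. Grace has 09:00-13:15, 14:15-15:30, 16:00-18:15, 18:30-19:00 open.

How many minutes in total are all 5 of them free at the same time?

0

Emeka ∩ Rosa: 09:30-11:15, 12:15-13:00, 14:00-14:15, 15:15-15:30, 15:45-17:45.
Emeka ∩ Rosa ∩ Diego: 14:00-14:15, 15:15-15:30, 15:45-16:30, 17:15-17:45.
Emeka ∩ Rosa ∩ Diego ∩ Idris: 14:00-14:15.
Emeka ∩ Rosa ∩ Diego ∩ Idris ∩ Grace: ∅.
There is no time when everyone is free.
There is no common window, so the total is 0 minutes.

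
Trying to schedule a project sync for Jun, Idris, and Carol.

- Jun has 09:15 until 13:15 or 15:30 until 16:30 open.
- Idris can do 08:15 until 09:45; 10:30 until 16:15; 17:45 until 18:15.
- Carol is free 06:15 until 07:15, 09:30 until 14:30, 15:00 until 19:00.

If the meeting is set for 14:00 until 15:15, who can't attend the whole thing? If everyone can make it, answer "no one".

Carol, Jun

Jun: not fully free for 14:00-15:15. Idris: free for 14:00-15:15. Carol: not fully free for 14:00-15:15.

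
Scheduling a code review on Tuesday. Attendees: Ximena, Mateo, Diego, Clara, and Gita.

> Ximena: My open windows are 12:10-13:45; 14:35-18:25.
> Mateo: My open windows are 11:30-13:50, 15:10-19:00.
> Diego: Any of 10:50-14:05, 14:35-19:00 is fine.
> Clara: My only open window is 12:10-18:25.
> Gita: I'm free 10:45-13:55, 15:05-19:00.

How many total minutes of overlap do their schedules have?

290

Ximena ∩ Mateo: 12:10-13:45, 15:10-18:25.
Ximena ∩ Mateo ∩ Diego: 12:10-13:45, 15:10-18:25.
Ximena ∩ Mateo ∩ Diego ∩ Clara: 12:10-13:45, 15:10-18:25.
Ximena ∩ Mateo ∩ Diego ∩ Clara ∩ Gita: 12:10-13:45, 15:10-18:25.
So the common availability across everyone is 12:10-13:45, 15:10-18:25.
Summing the common windows: 95 + 195 = 290 minutes.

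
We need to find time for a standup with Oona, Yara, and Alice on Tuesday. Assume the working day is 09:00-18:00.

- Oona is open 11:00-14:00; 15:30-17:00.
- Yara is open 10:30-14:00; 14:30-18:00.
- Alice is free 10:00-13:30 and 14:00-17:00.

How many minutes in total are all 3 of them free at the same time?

240

Oona ∩ Yara: 11:00-14:00, 15:30-17:00.
Oona ∩ Yara ∩ Alice: 11:00-13:30, 15:30-17:00.
Those are the intersection windows.
Summing the common windows: 150 + 90 = 240 minutes.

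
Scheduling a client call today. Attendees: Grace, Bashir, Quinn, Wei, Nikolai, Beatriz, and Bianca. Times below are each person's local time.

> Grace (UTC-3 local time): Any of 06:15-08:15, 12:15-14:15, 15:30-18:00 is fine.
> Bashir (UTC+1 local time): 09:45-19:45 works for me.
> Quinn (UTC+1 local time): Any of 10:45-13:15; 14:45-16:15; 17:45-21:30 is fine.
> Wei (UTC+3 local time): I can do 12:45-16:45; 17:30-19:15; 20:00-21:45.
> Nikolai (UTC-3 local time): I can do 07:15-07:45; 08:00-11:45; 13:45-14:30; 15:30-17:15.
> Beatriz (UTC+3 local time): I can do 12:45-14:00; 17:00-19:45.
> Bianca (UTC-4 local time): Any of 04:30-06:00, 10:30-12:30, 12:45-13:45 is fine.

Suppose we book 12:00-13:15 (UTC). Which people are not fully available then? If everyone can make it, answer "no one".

Beatriz, Bianca, Grace, Quinn

Grace in UTC: 09:15-11:15, 15:15-17:15, 18:30-21:00 (add 3h to convert from UTC-3).
Bashir in UTC: 08:45-18:45 (subtract 1h to convert from UTC+1).
Quinn in UTC: 09:45-12:15, 13:45-15:15, 16:45-20:30 (subtract 1h to convert from UTC+1).
Wei in UTC: 09:45-13:45, 14:30-16:15, 17:00-18:45 (subtract 3h to convert from UTC+3).
Nikolai in UTC: 10:15-10:45, 11:00-14:45, 16:45-17:30, 18:30-20:15 (add 3h to convert from UTC-3).
Beatriz in UTC: 09:45-11:00, 14:00-16:45 (subtract 3h to convert from UTC+3).
Bianca in UTC: 08:30-10:00, 14:30-16:30, 16:45-17:45 (add 4h to convert from UTC-4).
Grace: not fully free for 12:00-13:15. Bashir: free for 12:00-13:15. Quinn: not fully free for 12:00-13:15. Wei: free for 12:00-13:15. Nikolai: free for 12:00-13:15. Beatriz: not fully free for 12:00-13:15. Bianca: not fully free for 12:00-13:15.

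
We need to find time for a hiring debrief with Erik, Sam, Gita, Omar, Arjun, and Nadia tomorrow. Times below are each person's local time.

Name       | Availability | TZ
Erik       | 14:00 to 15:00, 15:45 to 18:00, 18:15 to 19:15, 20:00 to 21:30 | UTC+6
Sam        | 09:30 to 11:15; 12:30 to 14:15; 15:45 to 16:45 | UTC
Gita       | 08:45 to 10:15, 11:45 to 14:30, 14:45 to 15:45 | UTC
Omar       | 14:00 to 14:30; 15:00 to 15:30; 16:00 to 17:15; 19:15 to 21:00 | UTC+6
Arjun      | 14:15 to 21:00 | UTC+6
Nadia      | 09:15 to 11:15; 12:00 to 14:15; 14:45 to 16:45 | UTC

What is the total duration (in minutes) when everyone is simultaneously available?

30

Erik in UTC: 08:00-09:00, 09:45-12:00, 12:15-13:15, 14:00-15:30 (subtract 6h to convert from UTC+6).
Sam in UTC: 09:30-11:15, 12:30-14:15, 15:45-16:45.
Gita in UTC: 08:45-10:15, 11:45-14:30, 14:45-15:45.
Omar in UTC: 08:00-08:30, 09:00-09:30, 10:00-11:15, 13:15-15:00 (subtract 6h to convert from UTC+6).
Arjun in UTC: 08:15-15:00 (subtract 6h to convert from UTC+6).
Nadia in UTC: 09:15-11:15, 12:00-14:15, 14:45-16:45.
Erik ∩ Sam: 09:45-11:15, 12:30-13:15, 14:00-14:15.
Erik ∩ Sam ∩ Gita: 09:45-10:15, 12:30-13:15, 14:00-14:15.
Erik ∩ Sam ∩ Gita ∩ Omar: 10:00-10:15, 14:00-14:15.
Erik ∩ Sam ∩ Gita ∩ Omar ∩ Arjun: 10:00-10:15, 14:00-14:15.
Erik ∩ Sam ∩ Gita ∩ Omar ∩ Arjun ∩ Nadia: 10:00-10:15, 14:00-14:15.
Summing the common windows: 15 + 15 = 30 minutes.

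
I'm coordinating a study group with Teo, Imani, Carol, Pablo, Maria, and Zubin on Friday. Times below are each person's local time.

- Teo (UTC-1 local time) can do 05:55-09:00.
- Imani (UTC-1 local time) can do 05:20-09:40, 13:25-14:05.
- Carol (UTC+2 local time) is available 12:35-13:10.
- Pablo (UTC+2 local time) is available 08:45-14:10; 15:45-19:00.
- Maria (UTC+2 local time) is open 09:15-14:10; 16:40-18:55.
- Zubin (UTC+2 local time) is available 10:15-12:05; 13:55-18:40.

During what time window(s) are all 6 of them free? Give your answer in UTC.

Teo in UTC: 06:55-10:00 (add 1h to convert from UTC-1).
Imani in UTC: 06:20-10:40, 14:25-15:05 (add 1h to convert from UTC-1).
Carol in UTC: 10:35-11:10 (subtract 2h to convert from UTC+2).
Pablo in UTC: 06:45-12:10, 13:45-17:00 (subtract 2h to convert from UTC+2).
Maria in UTC: 07:15-12:10, 14:40-16:55 (subtract 2h to convert from UTC+2).
Zubin in UTC: 08:15-10:05, 11:55-16:40 (subtract 2h to convert from UTC+2).
Teo ∩ Imani: 06:55-10:00.
Teo ∩ Imani ∩ Carol: ∅.
Teo ∩ Imani ∩ Carol ∩ Pablo: ∅.
Teo ∩ Imani ∩ Carol ∩ Pablo ∩ Maria: ∅.
Teo ∩ Imani ∩ Carol ∩ Pablo ∩ Maria ∩ Zubin: ∅.
There is no time when everyone is free.

none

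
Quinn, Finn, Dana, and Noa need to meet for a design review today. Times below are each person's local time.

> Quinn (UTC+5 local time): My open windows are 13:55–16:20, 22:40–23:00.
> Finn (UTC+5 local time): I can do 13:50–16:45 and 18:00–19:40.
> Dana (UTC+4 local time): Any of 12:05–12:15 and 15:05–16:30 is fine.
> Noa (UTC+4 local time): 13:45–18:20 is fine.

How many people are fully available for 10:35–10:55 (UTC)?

3

Quinn in UTC: 08:55-11:20, 17:40-18:00 (subtract 5h to convert from UTC+5).
Finn in UTC: 08:50-11:45, 13:00-14:40 (subtract 5h to convert from UTC+5).
Dana in UTC: 08:05-08:15, 11:05-12:30 (subtract 4h to convert from UTC+4).
Noa in UTC: 09:45-14:20 (subtract 4h to convert from UTC+4).
Quinn, Finn, and Noa can make the full 10:35-10:55 slot — that's 3.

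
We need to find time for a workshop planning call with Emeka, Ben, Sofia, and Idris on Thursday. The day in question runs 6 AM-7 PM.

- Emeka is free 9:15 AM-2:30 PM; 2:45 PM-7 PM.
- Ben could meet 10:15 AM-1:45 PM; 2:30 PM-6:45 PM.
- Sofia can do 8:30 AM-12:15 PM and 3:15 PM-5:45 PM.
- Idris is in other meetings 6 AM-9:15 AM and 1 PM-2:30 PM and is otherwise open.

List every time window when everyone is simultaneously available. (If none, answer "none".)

Emeka free: 09:15-14:30, 14:45-19:00.
Ben free: 10:15-13:45, 14:30-18:45.
Sofia free: 08:30-12:15, 15:15-17:45.
Idris free: 09:15-13:00, 14:30-19:00 (invert busy blocks within the working day).
Emeka ∩ Ben: 10:15-13:45, 14:45-18:45.
Emeka ∩ Ben ∩ Sofia: 10:15-12:15, 15:15-17:45.
Emeka ∩ Ben ∩ Sofia ∩ Idris: 10:15-12:15, 15:15-17:45.

10:15-12:15, 15:15-17:45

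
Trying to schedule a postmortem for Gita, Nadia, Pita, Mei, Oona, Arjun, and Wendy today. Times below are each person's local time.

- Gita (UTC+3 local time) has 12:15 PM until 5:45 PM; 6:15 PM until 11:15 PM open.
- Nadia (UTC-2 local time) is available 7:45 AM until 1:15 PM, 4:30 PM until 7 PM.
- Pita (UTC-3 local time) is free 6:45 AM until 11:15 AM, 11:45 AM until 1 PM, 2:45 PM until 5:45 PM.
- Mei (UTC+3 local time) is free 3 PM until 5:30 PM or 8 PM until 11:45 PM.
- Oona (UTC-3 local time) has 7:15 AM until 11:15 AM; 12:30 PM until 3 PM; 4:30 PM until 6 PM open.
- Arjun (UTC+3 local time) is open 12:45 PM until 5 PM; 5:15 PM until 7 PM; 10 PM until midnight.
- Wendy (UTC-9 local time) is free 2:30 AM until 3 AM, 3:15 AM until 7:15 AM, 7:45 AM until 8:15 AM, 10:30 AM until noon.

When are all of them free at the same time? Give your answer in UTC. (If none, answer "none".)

12:15-14:00, 19:30-20:15

Gita in UTC: 09:15-14:45, 15:15-20:15 (subtract 3h to convert from UTC+3).
Nadia in UTC: 09:45-15:15, 18:30-21:00 (add 2h to convert from UTC-2).
Pita in UTC: 09:45-14:15, 14:45-16:00, 17:45-20:45 (add 3h to convert from UTC-3).
Mei in UTC: 12:00-14:30, 17:00-20:45 (subtract 3h to convert from UTC+3).
Oona in UTC: 10:15-14:15, 15:30-18:00, 19:30-21:00 (add 3h to convert from UTC-3).
Arjun in UTC: 09:45-14:00, 14:15-16:00, 19:00-21:00 (subtract 3h to convert from UTC+3).
Wendy in UTC: 11:30-12:00, 12:15-16:15, 16:45-17:15, 19:30-21:00 (add 9h to convert from UTC-9).
Gita ∩ Nadia: 09:45-14:45, 18:30-20:15.
Gita ∩ Nadia ∩ Pita: 09:45-14:15, 18:30-20:15.
Gita ∩ Nadia ∩ Pita ∩ Mei: 12:00-14:15, 18:30-20:15.
Gita ∩ Nadia ∩ Pita ∩ Mei ∩ Oona: 12:00-14:15, 19:30-20:15.
Gita ∩ Nadia ∩ Pita ∩ Mei ∩ Oona ∩ Arjun: 12:00-14:00, 19:30-20:15.
Gita ∩ Nadia ∩ Pita ∩ Mei ∩ Oona ∩ Arjun ∩ Wendy: 12:15-14:00, 19:30-20:15.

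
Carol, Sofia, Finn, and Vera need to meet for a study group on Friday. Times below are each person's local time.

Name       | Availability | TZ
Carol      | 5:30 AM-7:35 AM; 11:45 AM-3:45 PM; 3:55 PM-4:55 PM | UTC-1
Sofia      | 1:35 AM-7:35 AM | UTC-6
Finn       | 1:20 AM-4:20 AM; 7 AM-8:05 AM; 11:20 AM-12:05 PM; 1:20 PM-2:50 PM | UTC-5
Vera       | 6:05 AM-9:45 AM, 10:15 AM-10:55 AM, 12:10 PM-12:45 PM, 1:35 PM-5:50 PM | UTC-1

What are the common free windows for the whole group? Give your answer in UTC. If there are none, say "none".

Carol in UTC: 06:30-08:35, 12:45-16:45, 16:55-17:55 (add 1h to convert from UTC-1).
Sofia in UTC: 07:35-13:35 (add 6h to convert from UTC-6).
Finn in UTC: 06:20-09:20, 12:00-13:05, 16:20-17:05, 18:20-19:50 (add 5h to convert from UTC-5).
Vera in UTC: 07:05-10:45, 11:15-11:55, 13:10-13:45, 14:35-18:50 (add 1h to convert from UTC-1).
Carol ∩ Sofia: 07:35-08:35, 12:45-13:35.
Carol ∩ Sofia ∩ Finn: 07:35-08:35, 12:45-13:05.
Carol ∩ Sofia ∩ Finn ∩ Vera: 07:35-08:35.

07:35-08:35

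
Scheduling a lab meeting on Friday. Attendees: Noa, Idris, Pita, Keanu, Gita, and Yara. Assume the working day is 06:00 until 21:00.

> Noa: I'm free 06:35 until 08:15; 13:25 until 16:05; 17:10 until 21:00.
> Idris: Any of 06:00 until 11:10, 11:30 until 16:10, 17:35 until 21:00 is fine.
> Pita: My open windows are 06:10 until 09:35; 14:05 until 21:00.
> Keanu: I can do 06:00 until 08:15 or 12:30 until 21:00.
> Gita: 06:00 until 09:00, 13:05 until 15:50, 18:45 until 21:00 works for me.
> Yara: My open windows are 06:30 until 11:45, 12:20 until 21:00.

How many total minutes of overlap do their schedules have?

340

Noa ∩ Idris: 06:35-08:15, 13:25-16:05, 17:35-21:00.
Noa ∩ Idris ∩ Pita: 06:35-08:15, 14:05-16:05, 17:35-21:00.
Noa ∩ Idris ∩ Pita ∩ Keanu: 06:35-08:15, 14:05-16:05, 17:35-21:00.
Noa ∩ Idris ∩ Pita ∩ Keanu ∩ Gita: 06:35-08:15, 14:05-15:50, 18:45-21:00.
Noa ∩ Idris ∩ Pita ∩ Keanu ∩ Gita ∩ Yara: 06:35-08:15, 14:05-15:50, 18:45-21:00.
Summing the common windows: 100 + 105 + 135 = 340 minutes.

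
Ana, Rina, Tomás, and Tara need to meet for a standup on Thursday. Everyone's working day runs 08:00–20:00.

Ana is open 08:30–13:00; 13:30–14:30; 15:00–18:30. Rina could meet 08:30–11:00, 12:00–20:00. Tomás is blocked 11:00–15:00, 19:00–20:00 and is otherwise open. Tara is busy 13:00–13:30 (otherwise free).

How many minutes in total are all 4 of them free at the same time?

360

Ana free: 08:30-13:00, 13:30-14:30, 15:00-18:30.
Rina free: 08:30-11:00, 12:00-20:00.
Tomás free: 08:00-11:00, 15:00-19:00 (invert busy blocks within the working day).
Tara free: 08:00-13:00, 13:30-20:00 (invert busy blocks within the working day).
Ana ∩ Rina: 08:30-11:00, 12:00-13:00, 13:30-14:30, 15:00-18:30.
Ana ∩ Rina ∩ Tomás: 08:30-11:00, 15:00-18:30.
Ana ∩ Rina ∩ Tomás ∩ Tara: 08:30-11:00, 15:00-18:30.
So the common availability across everyone is 08:30-11:00, 15:00-18:30.
Summing the common windows: 150 + 210 = 360 minutes.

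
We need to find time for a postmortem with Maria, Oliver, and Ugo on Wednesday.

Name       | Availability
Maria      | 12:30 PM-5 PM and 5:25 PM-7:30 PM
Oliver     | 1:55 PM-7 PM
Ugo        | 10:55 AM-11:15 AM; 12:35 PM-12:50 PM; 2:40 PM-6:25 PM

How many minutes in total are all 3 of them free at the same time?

Maria ∩ Oliver: 13:55-17:00, 17:25-19:00.
Maria ∩ Oliver ∩ Ugo: 14:40-17:00, 17:25-18:25.
Summing the common windows: 140 + 60 = 200 minutes.

200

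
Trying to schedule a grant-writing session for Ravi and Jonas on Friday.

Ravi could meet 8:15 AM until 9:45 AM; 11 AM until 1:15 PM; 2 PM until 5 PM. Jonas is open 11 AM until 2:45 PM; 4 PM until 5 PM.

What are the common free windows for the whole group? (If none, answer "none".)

11:00-13:15, 14:00-14:45, 16:00-17:00

Ravi ∩ Jonas: 11:00-13:15, 14:00-14:45, 16:00-17:00.
Those are the intersection windows.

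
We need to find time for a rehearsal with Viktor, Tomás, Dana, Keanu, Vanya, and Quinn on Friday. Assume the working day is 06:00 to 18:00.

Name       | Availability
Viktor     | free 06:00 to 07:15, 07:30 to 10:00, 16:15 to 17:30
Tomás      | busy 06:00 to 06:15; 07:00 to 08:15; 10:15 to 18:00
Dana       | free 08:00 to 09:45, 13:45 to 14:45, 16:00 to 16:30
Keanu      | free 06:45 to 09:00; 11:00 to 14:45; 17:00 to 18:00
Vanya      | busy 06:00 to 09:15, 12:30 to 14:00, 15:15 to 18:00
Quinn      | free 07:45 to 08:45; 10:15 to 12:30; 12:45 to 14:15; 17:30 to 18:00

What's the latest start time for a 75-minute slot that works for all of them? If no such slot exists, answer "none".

Viktor free: 06:00-07:15, 07:30-10:00, 16:15-17:30.
Tomás free: 06:15-07:00, 08:15-10:15 (invert busy blocks within the working day).
Dana free: 08:00-09:45, 13:45-14:45, 16:00-16:30.
Keanu free: 06:45-09:00, 11:00-14:45, 17:00-18:00.
Vanya free: 09:15-12:30, 14:00-15:15 (invert busy blocks within the working day).
Quinn free: 07:45-08:45, 10:15-12:30, 12:45-14:15, 17:30-18:00.
Viktor ∩ Tomás: 06:15-07:00, 08:15-10:00.
Viktor ∩ Tomás ∩ Dana: 08:15-09:45.
Viktor ∩ Tomás ∩ Dana ∩ Keanu: 08:15-09:00.
Viktor ∩ Tomás ∩ Dana ∩ Keanu ∩ Vanya: ∅.
Viktor ∩ Tomás ∩ Dana ∩ Keanu ∩ Vanya ∩ Quinn: ∅.
There is no time when everyone is free.
No common window is at least 75 minutes long.

none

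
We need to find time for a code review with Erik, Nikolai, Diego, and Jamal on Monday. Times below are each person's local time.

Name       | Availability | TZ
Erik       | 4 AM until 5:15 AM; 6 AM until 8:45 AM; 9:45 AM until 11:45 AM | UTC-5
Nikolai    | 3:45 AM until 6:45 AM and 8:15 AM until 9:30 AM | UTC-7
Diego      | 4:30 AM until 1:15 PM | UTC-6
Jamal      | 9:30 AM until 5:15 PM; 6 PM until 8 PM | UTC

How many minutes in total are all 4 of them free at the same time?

240

Erik in UTC: 09:00-10:15, 11:00-13:45, 14:45-16:45 (add 5h to convert from UTC-5).
Nikolai in UTC: 10:45-13:45, 15:15-16:30 (add 7h to convert from UTC-7).
Diego in UTC: 10:30-19:15 (add 6h to convert from UTC-6).
Jamal in UTC: 09:30-17:15, 18:00-20:00.
Erik ∩ Nikolai: 11:00-13:45, 15:15-16:30.
Erik ∩ Nikolai ∩ Diego: 11:00-13:45, 15:15-16:30.
Erik ∩ Nikolai ∩ Diego ∩ Jamal: 11:00-13:45, 15:15-16:30.
Summing the common windows: 165 + 75 = 240 minutes.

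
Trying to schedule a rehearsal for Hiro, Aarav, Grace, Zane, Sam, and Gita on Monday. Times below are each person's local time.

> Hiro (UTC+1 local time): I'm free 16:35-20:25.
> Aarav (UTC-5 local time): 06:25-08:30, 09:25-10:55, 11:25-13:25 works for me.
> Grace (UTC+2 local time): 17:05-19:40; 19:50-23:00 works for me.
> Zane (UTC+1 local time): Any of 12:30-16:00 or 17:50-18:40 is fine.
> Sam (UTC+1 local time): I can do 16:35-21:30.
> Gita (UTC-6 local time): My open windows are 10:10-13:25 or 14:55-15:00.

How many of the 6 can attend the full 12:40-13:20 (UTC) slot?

Hiro in UTC: 15:35-19:25 (subtract 1h to convert from UTC+1).
Aarav in UTC: 11:25-13:30, 14:25-15:55, 16:25-18:25 (add 5h to convert from UTC-5).
Grace in UTC: 15:05-17:40, 17:50-21:00 (subtract 2h to convert from UTC+2).
Zane in UTC: 11:30-15:00, 16:50-17:40 (subtract 1h to convert from UTC+1).
Sam in UTC: 15:35-20:30 (subtract 1h to convert from UTC+1).
Gita in UTC: 16:10-19:25, 20:55-21:00 (add 6h to convert from UTC-6).
Aarav and Zane can make the full 12:40-13:20 slot — that's 2.

2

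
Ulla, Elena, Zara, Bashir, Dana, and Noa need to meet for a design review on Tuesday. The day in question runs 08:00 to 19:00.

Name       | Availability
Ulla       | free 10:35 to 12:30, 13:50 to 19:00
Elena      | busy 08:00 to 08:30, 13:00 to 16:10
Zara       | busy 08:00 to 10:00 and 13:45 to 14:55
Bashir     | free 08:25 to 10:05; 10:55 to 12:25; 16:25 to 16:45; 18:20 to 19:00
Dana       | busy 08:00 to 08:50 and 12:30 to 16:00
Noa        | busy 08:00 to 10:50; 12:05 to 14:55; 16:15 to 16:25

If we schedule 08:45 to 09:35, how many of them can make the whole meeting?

2

Ulla free: 10:35-12:30, 13:50-19:00.
Elena free: 08:30-13:00, 16:10-19:00 (invert busy blocks within the working day).
Zara free: 10:00-13:45, 14:55-19:00 (invert busy blocks within the working day).
Bashir free: 08:25-10:05, 10:55-12:25, 16:25-16:45, 18:20-19:00.
Dana free: 08:50-12:30, 16:00-19:00 (invert busy blocks within the working day).
Noa free: 10:50-12:05, 14:55-16:15, 16:25-19:00 (invert busy blocks within the working day).
Elena and Bashir can make the full 08:45-09:35 slot — that's 2.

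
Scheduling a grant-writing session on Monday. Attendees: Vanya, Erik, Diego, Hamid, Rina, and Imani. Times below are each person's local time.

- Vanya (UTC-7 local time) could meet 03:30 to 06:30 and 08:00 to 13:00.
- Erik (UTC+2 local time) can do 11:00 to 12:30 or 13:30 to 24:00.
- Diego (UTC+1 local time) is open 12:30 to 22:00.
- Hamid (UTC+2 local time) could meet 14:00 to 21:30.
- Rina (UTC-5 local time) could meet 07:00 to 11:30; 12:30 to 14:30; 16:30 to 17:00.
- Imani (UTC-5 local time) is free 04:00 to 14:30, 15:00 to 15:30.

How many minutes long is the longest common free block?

120

Vanya in UTC: 10:30-13:30, 15:00-20:00 (add 7h to convert from UTC-7).
Erik in UTC: 09:00-10:30, 11:30-22:00 (subtract 2h to convert from UTC+2).
Diego in UTC: 11:30-21:00 (subtract 1h to convert from UTC+1).
Hamid in UTC: 12:00-19:30 (subtract 2h to convert from UTC+2).
Rina in UTC: 12:00-16:30, 17:30-19:30, 21:30-22:00 (add 5h to convert from UTC-5).
Imani in UTC: 09:00-19:30, 20:00-20:30 (add 5h to convert from UTC-5).
Vanya ∩ Erik: 11:30-13:30, 15:00-20:00.
Vanya ∩ Erik ∩ Diego: 11:30-13:30, 15:00-20:00.
Vanya ∩ Erik ∩ Diego ∩ Hamid: 12:00-13:30, 15:00-19:30.
Vanya ∩ Erik ∩ Diego ∩ Hamid ∩ Rina: 12:00-13:30, 15:00-16:30, 17:30-19:30.
Vanya ∩ Erik ∩ Diego ∩ Hamid ∩ Rina ∩ Imani: 12:00-13:30, 15:00-16:30, 17:30-19:30.
The longest is 17:30-19:30 at 120 minutes.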